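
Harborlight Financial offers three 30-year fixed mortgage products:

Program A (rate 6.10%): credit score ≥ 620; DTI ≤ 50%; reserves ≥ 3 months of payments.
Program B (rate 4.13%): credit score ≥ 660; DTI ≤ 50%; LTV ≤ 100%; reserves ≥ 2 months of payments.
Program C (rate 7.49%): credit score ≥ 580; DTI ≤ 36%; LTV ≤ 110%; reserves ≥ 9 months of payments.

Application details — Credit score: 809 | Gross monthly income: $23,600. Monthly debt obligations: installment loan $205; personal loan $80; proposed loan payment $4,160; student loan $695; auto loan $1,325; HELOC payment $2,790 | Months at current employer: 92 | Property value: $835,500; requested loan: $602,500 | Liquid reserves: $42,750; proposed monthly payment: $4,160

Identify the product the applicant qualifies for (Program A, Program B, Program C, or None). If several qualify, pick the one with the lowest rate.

Total debts = (205 + 80 + 4,160 + 695 + 1,325 + 2,790) = 9,255; DTI = 9,255/23,600 = 39.2%.
LTV = 602,500/835,500 = 72.1%.
Reserves = 42,750/4,160 = 10.3 months.
Program A: score 809 ≥ 620; DTI 39.2% ≤ 50%; reserves 10.3 ≥ 3 mo → qualifies.
Program B: score 809 ≥ 660; DTI 39.2% ≤ 50%; LTV 72.1% ≤ 100%; reserves 10.3 ≥ 2 mo → qualifies.
Program C: score 809 ≥ 580; DTI 39.2% > 36%; LTV 72.1% ≤ 110%; reserves 10.3 ≥ 9 mo → does not qualify.
Qualifying: Program A, Program B. Lowest rate is 4.13% → Program B.

Program B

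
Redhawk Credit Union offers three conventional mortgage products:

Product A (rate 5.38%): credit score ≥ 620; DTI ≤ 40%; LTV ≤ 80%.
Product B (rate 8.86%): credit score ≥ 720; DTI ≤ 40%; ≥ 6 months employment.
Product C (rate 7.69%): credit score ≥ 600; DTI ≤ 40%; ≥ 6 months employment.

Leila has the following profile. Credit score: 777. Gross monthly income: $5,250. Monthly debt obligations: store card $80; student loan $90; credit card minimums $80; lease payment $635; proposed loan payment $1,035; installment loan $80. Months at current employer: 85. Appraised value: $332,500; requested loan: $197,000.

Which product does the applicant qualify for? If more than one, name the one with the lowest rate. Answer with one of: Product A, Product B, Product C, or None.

Total debts = (80 + 90 + 80 + 635 + 1,035 + 80) = 2,000; DTI = 2,000/5,250 = 38.1%.
LTV = 197,000/332,500 = 59.2%.
Product A: score 777 ≥ 620; DTI 38.1% ≤ 40%; LTV 59.2% ≤ 80% → qualifies.
Product B: score 777 ≥ 720; DTI 38.1% ≤ 40%; employment 85 ≥ 6 mo → qualifies.
Product C: score 777 ≥ 600; DTI 38.1% ≤ 40%; employment 85 ≥ 6 mo → qualifies.
Qualifying: Product A, Product B, Product C. Lowest rate is 5.38% → Product A.

Product A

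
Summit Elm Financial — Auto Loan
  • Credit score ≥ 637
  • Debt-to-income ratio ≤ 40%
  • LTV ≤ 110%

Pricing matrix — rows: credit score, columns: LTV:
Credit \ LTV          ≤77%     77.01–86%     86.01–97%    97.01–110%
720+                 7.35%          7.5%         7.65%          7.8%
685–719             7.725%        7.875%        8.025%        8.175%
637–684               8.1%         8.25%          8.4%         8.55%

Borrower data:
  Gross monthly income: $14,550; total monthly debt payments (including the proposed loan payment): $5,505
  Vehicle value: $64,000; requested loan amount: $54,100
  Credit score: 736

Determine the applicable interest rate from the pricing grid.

7.5%

Credit score 736 ≥ 637; DTI = 5,505/14,550 = 37.8% ≤ 40%
Loan-to-value = 54,100/64,000 = 84.5% — pass (110% max)
Credit 736 → row 720+; LTV 84.5% → column 77.01–86%. Grid cell → 7.5%.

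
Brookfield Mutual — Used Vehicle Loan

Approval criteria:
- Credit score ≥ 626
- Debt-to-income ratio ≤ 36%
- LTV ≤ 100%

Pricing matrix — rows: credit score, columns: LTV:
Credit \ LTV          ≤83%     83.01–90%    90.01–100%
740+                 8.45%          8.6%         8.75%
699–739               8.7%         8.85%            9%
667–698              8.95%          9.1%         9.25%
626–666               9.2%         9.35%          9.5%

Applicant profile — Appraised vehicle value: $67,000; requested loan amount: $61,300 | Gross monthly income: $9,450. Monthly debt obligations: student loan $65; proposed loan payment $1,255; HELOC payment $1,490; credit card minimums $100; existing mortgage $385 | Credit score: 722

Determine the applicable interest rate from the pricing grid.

Credit score 722 ≥ 626; Total monthly debts = (65 + 1,255 + 1,490 + 100 + 385) = 3,295. DTI: 3,295 ÷ 9,450 = 34.9%, within the 36% cap
Loan-to-value = 61,300/67,000 = 91.5% — pass (100% max)
Score 722 is in the 699–739 band; LTV 91.5% is in the 90.01–100% band → 9%.

9%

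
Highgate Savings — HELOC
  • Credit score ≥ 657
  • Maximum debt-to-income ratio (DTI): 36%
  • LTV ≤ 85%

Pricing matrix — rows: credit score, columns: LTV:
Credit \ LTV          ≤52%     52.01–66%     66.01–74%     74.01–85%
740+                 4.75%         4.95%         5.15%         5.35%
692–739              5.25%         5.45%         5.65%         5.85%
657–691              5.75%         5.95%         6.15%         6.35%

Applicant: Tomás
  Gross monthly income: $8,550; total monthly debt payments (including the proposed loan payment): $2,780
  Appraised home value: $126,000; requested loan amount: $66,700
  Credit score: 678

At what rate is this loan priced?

5.95%

Credit score 678 ≥ 657; DTI = 2,780/8,550 = 32.5% ≤ 36%
LTV: 66,700 ÷ 126,000 = 52.9%, within 85% cap
Score 678 is in the 657–691 band; LTV 52.9% is in the 52.01–66% band → 5.95%.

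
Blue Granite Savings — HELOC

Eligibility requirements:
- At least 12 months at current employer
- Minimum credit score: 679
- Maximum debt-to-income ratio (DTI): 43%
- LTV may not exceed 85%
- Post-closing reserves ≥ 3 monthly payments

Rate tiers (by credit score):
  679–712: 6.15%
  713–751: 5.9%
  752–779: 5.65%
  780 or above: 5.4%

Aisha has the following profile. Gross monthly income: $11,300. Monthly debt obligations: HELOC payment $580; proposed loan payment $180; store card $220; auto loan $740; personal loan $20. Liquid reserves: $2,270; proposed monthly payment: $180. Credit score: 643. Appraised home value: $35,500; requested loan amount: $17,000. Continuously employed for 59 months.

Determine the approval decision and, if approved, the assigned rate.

Denied

Credit score 643 < 679 (below minimum)
LTV: 17,000 ÷ 35,500 = 47.9%, within 85% cap
Employment 59 ≥ 12 months
Reserves = 2,270/180 = 12.6 months ≥ 3
Total monthly debts = (580 + 180 + 220 + 740 + 20) = 1,740. Debt-to-income = 1,740/11,300 = 15.4% — meets 43% limit
Not all requirements met → denied.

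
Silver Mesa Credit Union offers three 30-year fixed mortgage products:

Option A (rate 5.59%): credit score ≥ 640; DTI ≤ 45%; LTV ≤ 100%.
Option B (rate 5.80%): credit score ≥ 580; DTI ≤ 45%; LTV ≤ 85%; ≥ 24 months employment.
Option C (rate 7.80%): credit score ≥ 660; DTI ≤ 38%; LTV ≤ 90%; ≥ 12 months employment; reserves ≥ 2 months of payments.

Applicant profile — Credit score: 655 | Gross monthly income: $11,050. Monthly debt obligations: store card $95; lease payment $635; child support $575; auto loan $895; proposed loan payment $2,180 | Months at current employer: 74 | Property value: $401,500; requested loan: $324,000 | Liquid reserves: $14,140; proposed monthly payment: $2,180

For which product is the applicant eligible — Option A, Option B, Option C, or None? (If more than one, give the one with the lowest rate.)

Option A

Total debts = (95 + 635 + 575 + 895 + 2,180) = 4,380; DTI = 4,380/11,050 = 39.6%.
LTV = 324,000/401,500 = 80.7%.
Reserves = 14,140/2,180 = 6.5 months.
Option A: score 655 ≥ 640; DTI 39.6% ≤ 45%; LTV 80.7% ≤ 100% → qualifies.
Option B: score 655 ≥ 580; DTI 39.6% ≤ 45%; LTV 80.7% ≤ 85%; employment 74 ≥ 24 mo → qualifies.
Option C: score 655 < 660; DTI 39.6% > 38%; LTV 80.7% ≤ 90%; employment 74 ≥ 12 mo; reserves 6.5 ≥ 2 mo → does not qualify.
Qualifying: Option A, Option B. Lowest rate is 5.59% → Option A.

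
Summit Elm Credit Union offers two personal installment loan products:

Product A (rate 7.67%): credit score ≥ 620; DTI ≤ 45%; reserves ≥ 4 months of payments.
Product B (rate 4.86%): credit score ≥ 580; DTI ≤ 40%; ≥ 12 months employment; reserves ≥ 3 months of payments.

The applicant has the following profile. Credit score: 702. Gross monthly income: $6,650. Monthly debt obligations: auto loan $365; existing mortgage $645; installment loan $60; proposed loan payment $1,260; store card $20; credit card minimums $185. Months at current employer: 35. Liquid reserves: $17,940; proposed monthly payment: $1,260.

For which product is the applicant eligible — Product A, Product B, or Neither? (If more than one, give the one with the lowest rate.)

Product B

Total debts = (365 + 645 + 60 + 1,260 + 20 + 185) = 2,535; DTI = 2,535/6,650 = 38.1%.
Reserves = 17,940/1,260 = 14.2 months.
Product A: score 702 ≥ 620; DTI 38.1% ≤ 45%; reserves 14.2 ≥ 4 mo → qualifies.
Product B: score 702 ≥ 580; DTI 38.1% ≤ 40%; employment 35 ≥ 12 mo; reserves 14.2 ≥ 3 mo → qualifies.
Qualifying: Product A, Product B. Lowest rate is 4.86% → Product B.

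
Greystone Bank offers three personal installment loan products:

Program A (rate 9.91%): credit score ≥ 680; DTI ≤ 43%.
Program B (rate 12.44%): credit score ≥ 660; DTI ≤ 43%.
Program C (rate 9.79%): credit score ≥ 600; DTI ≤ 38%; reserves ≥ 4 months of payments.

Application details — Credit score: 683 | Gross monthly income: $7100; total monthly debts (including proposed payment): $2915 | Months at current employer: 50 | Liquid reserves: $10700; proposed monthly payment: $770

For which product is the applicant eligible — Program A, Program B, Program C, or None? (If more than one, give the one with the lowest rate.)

Program A

DTI = 2,915/7,100 = 41.1%.
Reserves = 10,700/770 = 13.9 months.
Program A: score 683 ≥ 680; DTI 41.1% ≤ 43% → qualifies.
Program B: score 683 ≥ 660; DTI 41.1% ≤ 43% → qualifies.
Program C: score 683 ≥ 600; DTI 41.1% > 38%; reserves 13.9 ≥ 4 mo → does not qualify.
Qualifying: Program A, Program B. Lowest rate is 9.91% → Program A.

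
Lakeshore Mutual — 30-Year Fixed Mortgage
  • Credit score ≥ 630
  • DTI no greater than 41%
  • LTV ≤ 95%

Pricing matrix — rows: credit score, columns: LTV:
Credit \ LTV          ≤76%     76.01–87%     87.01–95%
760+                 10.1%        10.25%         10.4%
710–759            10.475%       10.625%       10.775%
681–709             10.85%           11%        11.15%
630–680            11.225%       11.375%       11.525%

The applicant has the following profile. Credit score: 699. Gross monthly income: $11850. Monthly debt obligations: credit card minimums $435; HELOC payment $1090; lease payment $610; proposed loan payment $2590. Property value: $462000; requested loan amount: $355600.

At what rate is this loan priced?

11%

Credit score 699 ≥ 630; Total monthly debts = (435 + 1,090 + 610 + 2,590) = 4,725. Debt-to-income = 4,725/11,850 = 39.9% — meets 41% limit
Loan-to-value = 355,600/462,000 = 77% — pass (95% max)
Score 699 is in the 681–709 band; LTV 77% is in the 76.01–87% band → 11%.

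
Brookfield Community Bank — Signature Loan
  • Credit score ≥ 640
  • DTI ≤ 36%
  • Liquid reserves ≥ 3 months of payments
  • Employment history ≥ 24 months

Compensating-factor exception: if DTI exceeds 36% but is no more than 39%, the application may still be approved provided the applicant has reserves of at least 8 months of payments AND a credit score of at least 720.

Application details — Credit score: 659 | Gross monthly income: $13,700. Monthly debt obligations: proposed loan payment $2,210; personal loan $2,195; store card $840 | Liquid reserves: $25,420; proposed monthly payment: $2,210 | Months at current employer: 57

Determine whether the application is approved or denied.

Credit score 659 ≥ 640 (meets base)
Total debts = (2,210 + 2,195 + 840) = 5,245. DTI: 5,245 ÷ 13,700 = 38.3%, over the 36% base limit.
Reserves = 25,420/2,210 = 11.5 months ≥ 3
Employment 57 ≥ 24 months
DTI 38.3% is within the 36%–39% exception band; checking compensating factors.
Override check — reserves: 11.5 mo (ok); score: 659 (below 720).
Override conditions not both satisfied; exception does not apply.

Denied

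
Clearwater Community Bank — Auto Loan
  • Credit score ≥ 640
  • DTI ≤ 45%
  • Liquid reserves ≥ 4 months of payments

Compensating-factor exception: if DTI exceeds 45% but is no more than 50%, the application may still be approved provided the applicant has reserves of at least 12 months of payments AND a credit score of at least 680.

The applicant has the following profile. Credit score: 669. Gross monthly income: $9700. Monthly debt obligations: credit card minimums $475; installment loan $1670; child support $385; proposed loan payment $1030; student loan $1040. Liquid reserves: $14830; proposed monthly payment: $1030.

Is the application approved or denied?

Denied

Credit score 669 ≥ 640 (meets base)
Total debts = (475 + 1,670 + 385 + 1,030 + 1,040) = 4,600. DTI: 4,600 ÷ 9,700 = 47.4%, over the 45% base limit.
Liquid reserves cover 14,830/1,030 = 14.4 months — ≥ 4 required
47.4% falls in the override range (45%–50%), so the compensating-factor test applies.
Reserves 14.4 ≥ 12 months; credit score 669 < 680.
Override conditions not both satisfied; exception does not apply.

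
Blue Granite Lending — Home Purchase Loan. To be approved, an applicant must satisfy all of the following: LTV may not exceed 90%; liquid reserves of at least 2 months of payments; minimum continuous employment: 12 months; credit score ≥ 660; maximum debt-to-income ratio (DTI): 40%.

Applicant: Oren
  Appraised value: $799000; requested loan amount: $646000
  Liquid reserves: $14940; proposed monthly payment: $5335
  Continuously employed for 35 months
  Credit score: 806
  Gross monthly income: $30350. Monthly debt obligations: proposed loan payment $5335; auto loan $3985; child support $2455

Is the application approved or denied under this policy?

LTV: 646,000 ÷ 799,000 = 80.9%, within 90% cap
Reserves: 14,940 ÷ 5,335 = 2.8 months (meets 2-month minimum)
Employment 35 ≥ 12 months
Credit score 806 ≥ 660 (meets)
Total monthly debts = (5,335 + 3,985 + 2,455) = 11,775. DTI = 11,775/30,350 = 38.8% ≤ 40%
All criteria satisfied.

Approved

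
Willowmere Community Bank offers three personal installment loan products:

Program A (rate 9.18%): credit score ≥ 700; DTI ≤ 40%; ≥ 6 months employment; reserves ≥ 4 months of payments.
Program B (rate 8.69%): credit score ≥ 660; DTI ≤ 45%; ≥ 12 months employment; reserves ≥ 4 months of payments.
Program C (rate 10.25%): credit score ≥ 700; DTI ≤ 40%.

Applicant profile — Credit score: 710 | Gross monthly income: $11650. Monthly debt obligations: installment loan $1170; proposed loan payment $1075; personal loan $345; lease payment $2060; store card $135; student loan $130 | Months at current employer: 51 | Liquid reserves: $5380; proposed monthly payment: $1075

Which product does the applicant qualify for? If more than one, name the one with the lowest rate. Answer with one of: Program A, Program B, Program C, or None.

Total debts = (1,170 + 1,075 + 345 + 2,060 + 135 + 130) = 4,915; DTI = 4,915/11,650 = 42.2%.
Reserves = 5,380/1,075 = 5.0 months.
Program A: score 710 ≥ 700; DTI 42.2% > 40%; employment 51 ≥ 6 mo; reserves 5.0 ≥ 4 mo → does not qualify.
Program B: score 710 ≥ 660; DTI 42.2% ≤ 45%; employment 51 ≥ 12 mo; reserves 5.0 ≥ 4 mo → qualifies.
Program C: score 710 ≥ 700; DTI 42.2% > 40% → does not qualify.

Program B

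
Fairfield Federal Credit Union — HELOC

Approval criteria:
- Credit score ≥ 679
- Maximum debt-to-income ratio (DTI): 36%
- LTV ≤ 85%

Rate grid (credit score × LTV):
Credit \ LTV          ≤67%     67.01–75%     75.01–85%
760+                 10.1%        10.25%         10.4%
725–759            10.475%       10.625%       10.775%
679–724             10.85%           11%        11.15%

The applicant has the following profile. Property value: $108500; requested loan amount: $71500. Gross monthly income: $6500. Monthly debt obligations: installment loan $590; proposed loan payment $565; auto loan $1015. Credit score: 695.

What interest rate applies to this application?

10.85%

Credit score 695 ≥ 679; Total monthly debts = (590 + 565 + 1,015) = 2,170. Debt-to-income = 2,170/6,500 = 33.4% — meets 36% limit
Loan-to-value = 71,500/108,500 = 65.9% — pass (85% max)
Row: 695 falls in 679–724. Column: 65.9% falls in ≤67%. Rate = 10.85%.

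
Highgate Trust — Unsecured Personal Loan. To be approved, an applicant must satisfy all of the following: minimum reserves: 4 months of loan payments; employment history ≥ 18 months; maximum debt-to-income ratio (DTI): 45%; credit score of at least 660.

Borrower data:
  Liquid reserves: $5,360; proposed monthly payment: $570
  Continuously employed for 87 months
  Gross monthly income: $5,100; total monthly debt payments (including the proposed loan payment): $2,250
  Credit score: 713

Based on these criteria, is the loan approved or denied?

Liquid reserves cover 5,360/570 = 9.4 months — ≥ 4 required
Employment 87 ≥ 18 months
DTI = 2,250/5,100 = 44.1% ≤ 45%
Credit score 713 ≥ 660 (meets)
All criteria satisfied.

Approved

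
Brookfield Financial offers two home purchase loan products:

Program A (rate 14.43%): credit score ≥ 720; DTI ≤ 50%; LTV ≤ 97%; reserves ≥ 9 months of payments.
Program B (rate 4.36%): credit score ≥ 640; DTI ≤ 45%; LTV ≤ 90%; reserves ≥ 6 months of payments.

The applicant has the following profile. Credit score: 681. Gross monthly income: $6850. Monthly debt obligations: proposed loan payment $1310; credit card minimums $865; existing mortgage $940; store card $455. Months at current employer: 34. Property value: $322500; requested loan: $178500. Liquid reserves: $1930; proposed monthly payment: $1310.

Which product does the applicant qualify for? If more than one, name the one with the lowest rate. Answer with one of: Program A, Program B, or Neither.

Total debts = (1,310 + 865 + 940 + 455) = 3,570; DTI = 3,570/6,850 = 52.1%.
LTV = 178,500/322,500 = 55.3%.
Reserves = 1,930/1,310 = 1.5 months.
Program A: score 681 < 720; DTI 52.1% > 50%; LTV 55.3% ≤ 97%; reserves 1.5 < 9 mo → does not qualify.
Program B: score 681 ≥ 640; DTI 52.1% > 45%; LTV 55.3% ≤ 90%; reserves 1.5 < 6 mo → does not qualify.

Neither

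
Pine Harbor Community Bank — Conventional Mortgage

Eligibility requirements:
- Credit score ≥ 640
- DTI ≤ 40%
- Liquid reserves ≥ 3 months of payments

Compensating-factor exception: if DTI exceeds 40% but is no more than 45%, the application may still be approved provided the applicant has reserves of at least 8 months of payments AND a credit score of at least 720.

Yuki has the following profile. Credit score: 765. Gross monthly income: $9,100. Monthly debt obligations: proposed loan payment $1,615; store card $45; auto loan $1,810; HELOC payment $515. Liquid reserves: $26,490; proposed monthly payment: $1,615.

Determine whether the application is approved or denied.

Credit score 765 ≥ 640 (meets base)
Total debts = (1,615 + 45 + 1,810 + 515) = 3,985. DTI = 3,985/9,100 = 43.8% > 40% — standard DTI limit exceeded.
Reserves: 26,490 ÷ 1,615 = 16.4 months (meets 3-month minimum)
DTI 43.8% is within the 40%–45% exception band; checking compensating factors.
Override check — reserves: 16.4 mo (ok); score: 765 (ok).
Both compensating conditions met → exception applies.

Approved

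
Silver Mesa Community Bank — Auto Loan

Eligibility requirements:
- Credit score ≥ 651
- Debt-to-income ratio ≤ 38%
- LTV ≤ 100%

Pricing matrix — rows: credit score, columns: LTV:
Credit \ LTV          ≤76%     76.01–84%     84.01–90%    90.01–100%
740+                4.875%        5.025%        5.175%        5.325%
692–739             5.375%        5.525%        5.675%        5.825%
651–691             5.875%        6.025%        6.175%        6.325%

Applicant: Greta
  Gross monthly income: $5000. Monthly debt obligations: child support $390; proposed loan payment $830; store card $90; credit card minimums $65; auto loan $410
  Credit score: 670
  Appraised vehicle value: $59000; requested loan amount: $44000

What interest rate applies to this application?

Credit score 670 ≥ 651; Total monthly debts = (390 + 830 + 90 + 65 + 410) = 1,785. DTI: 1,785 ÷ 5,000 = 35.7%, within the 38% cap
LTV = 44,000/59,000 = 74.6% ≤ 100%
Credit 670 → row 651–691; LTV 74.6% → column ≤76%. Grid cell → 5.875%.

5.875%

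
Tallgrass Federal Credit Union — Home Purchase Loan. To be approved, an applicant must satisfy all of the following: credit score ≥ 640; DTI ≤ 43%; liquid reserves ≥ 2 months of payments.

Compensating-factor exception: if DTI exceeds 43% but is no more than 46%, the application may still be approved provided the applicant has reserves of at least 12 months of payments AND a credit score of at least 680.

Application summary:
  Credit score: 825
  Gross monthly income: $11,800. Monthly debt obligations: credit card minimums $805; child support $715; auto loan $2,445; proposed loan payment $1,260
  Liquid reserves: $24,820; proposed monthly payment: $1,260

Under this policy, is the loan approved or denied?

Credit score 825 ≥ 640 (meets base)
Total debts = (805 + 715 + 2,445 + 1,260) = 5,225. DTI: 5,225 ÷ 11,800 = 44.3%, over the 43% base limit.
Reserves = 24,820/1,260 = 19.7 months ≥ 2
DTI 44.3% is within the 43%–46% exception band; checking compensating factors.
Reserves 19.7 ≥ 12 months; credit score 825 ≥ 680.
Both compensating conditions met → exception applies.

Approved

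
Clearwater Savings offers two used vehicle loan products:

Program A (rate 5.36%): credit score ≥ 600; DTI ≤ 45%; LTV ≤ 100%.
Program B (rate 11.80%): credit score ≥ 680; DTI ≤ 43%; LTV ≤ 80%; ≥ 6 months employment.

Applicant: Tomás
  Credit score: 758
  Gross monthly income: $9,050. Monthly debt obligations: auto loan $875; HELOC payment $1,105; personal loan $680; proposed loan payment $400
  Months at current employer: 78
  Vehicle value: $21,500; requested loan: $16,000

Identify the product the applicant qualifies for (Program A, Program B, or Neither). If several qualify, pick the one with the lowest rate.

Total debts = (875 + 1,105 + 680 + 400) = 3,060; DTI = 3,060/9,050 = 33.8%.
LTV = 16,000/21,500 = 74.4%.
Program A: score 758 ≥ 600; DTI 33.8% ≤ 45%; LTV 74.4% ≤ 100% → qualifies.
Program B: score 758 ≥ 680; DTI 33.8% ≤ 43%; LTV 74.4% ≤ 80%; employment 78 ≥ 6 mo → qualifies.
Qualifying: Program A, Program B. Lowest rate is 5.36% → Program A.

Program A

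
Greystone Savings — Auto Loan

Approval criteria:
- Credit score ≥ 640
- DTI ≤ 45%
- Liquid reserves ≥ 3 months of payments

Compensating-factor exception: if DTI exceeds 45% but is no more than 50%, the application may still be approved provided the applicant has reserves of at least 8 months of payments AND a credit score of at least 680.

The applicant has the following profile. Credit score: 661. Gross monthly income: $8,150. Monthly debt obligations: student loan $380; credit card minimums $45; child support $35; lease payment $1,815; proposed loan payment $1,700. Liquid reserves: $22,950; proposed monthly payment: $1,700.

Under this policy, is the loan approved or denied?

Credit score 661 ≥ 640 (meets base)
Total debts = (380 + 45 + 35 + 1,815 + 1,700) = 3,975. DTI = 3,975/8,150 = 48.8% > 45% — standard DTI limit exceeded.
Reserves: 22,950 ÷ 1,700 = 13.5 months (meets 3-month minimum)
48.8% falls in the override range (45%–50%), so the compensating-factor test applies.
Reserves 13.5 ≥ 8 months; credit score 661 < 680.
Compensating-factor requirement not fully met.

Denied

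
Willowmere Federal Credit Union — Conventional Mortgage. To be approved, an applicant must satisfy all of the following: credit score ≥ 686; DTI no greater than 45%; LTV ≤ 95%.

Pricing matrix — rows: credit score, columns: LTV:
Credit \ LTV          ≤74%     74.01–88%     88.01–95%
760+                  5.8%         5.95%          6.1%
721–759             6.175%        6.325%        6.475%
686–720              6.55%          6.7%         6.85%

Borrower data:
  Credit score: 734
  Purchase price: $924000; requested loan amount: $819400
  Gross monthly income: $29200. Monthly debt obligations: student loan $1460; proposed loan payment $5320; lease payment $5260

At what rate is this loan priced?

6.475%

Credit score 734 ≥ 686; Total monthly debts = (1,460 + 5,320 + 5,260) = 12,040. DTI: 12,040 ÷ 29,200 = 41.2%, within the 45% cap
Loan-to-value = 819,400/924,000 = 88.7% — pass (95% max)
Credit 734 → row 721–759; LTV 88.7% → column 88.01–95%. Grid cell → 6.475%.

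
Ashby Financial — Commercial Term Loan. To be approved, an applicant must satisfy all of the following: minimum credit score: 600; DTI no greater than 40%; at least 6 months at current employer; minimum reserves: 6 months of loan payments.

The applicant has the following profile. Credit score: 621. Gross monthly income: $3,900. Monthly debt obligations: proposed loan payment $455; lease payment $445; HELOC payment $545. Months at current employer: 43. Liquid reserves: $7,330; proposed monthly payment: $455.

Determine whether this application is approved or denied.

Approved

Credit score 621 ≥ 600 (meets)
Total monthly debts = (455 + 445 + 545) = 1,445. DTI: 1,445 ÷ 3,900 = 37.1%, within the 40% cap
Employment 43 ≥ 6 months
Liquid reserves cover 7,330/455 = 16.1 months — ≥ 6 required
All criteria satisfied.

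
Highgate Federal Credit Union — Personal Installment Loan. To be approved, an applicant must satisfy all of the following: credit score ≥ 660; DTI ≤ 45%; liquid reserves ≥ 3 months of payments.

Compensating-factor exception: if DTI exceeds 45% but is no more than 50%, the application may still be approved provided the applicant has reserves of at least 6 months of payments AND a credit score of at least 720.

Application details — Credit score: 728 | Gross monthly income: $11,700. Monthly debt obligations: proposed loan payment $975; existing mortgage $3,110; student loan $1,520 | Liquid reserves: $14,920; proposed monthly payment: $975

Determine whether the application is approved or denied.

Credit score 728 ≥ 660 (meets base)
Total debts = (975 + 3,110 + 1,520) = 5,605. DTI: 5,605 ÷ 11,700 = 47.9%, over the 45% base limit.
Liquid reserves cover 14,920/975 = 15.3 months — ≥ 3 required
47.9% falls in the override range (45%–50%), so the compensating-factor test applies.
Reserves 15.3 ≥ 6 months; credit score 728 ≥ 720.
Both compensating conditions met → exception applies.

Approved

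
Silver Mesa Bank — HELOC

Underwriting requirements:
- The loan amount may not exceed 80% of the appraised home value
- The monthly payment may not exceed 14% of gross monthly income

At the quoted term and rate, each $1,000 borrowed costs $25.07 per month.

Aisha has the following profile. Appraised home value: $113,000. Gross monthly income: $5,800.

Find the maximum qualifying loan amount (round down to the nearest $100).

$32,300

Payment cap: 14% × $5,800 = $812/month.
At $25.07 per $1,000, that supports 812/25.07 × 1,000 ≈ $32,389 → $32,300.
LTV cap: 80% × $113,000 = $90,400 → $90,400.
Binding constraint: payment-to-income.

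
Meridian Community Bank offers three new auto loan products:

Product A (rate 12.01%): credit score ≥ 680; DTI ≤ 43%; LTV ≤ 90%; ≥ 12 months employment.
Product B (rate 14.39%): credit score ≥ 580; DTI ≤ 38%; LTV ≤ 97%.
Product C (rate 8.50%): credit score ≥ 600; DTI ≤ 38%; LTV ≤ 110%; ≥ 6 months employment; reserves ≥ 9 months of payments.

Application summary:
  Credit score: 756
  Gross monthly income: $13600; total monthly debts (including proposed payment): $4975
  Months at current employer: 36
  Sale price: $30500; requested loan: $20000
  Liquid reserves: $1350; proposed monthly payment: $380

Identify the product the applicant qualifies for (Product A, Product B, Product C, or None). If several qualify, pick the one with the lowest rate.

DTI = 4,975/13,600 = 36.6%.
LTV = 20,000/30,500 = 65.6%.
Reserves = 1,350/380 = 3.6 months.
Product A: score 756 ≥ 680; DTI 36.6% ≤ 43%; LTV 65.6% ≤ 90%; employment 36 ≥ 12 mo → qualifies.
Product B: score 756 ≥ 580; DTI 36.6% ≤ 38%; LTV 65.6% ≤ 97% → qualifies.
Product C: score 756 ≥ 600; DTI 36.6% ≤ 38%; LTV 65.6% ≤ 110%; employment 36 ≥ 6 mo; reserves 3.6 < 9 mo → does not qualify.
Qualifying: Product A, Product B. Lowest rate is 12.01% → Product A.

Product A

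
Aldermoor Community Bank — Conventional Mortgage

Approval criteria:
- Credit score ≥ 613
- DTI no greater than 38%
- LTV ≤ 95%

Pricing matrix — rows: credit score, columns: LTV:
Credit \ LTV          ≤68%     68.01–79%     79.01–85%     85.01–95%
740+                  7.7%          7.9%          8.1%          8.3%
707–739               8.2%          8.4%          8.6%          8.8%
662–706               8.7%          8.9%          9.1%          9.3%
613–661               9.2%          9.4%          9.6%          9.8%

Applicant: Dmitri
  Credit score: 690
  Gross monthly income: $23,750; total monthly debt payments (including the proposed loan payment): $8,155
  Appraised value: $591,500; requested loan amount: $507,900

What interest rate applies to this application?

Credit score 690 ≥ 613; Debt-to-income = 8,155/23,750 = 34.3% — meets 38% limit
Loan-to-value = 507,900/591,500 = 85.9% — pass (95% max)
Credit 690 → row 662–706; LTV 85.9% → column 85.01–95%. Grid cell → 9.3%.

9.3%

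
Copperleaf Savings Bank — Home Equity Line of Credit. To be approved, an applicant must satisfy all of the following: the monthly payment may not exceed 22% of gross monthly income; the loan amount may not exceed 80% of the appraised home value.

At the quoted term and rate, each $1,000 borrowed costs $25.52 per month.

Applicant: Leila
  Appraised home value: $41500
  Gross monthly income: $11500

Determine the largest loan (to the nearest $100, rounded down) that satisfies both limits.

Payment cap: 22% × $11,500 = $2,530/month.
At $25.52 per $1,000, that supports 2,530/25.52 × 1,000 ≈ $99,137 → $99,100.
LTV cap: 80% × $41,500 = $33,200 → $33,200.
Binding constraint: loan-to-value.

$33,200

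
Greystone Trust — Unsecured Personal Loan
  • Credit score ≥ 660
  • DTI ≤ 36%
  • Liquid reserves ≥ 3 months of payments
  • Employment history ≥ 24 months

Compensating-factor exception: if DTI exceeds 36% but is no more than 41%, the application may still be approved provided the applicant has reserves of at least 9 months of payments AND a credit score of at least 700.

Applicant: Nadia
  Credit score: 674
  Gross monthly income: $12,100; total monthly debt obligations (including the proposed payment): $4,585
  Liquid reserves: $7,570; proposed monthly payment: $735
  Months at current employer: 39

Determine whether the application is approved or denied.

Credit score 674 ≥ 660 (meets base)
DTI: 4,585 ÷ 12,100 = 37.9%, over the 36% base limit.
Liquid reserves cover 7,570/735 = 10.3 months — ≥ 3 required
Employment 39 ≥ 24 months
37.9% falls in the override range (36%–41%), so the compensating-factor test applies.
Reserves 10.3 ≥ 9 months; credit score 674 < 700.
Override conditions not both satisfied; exception does not apply.

Denied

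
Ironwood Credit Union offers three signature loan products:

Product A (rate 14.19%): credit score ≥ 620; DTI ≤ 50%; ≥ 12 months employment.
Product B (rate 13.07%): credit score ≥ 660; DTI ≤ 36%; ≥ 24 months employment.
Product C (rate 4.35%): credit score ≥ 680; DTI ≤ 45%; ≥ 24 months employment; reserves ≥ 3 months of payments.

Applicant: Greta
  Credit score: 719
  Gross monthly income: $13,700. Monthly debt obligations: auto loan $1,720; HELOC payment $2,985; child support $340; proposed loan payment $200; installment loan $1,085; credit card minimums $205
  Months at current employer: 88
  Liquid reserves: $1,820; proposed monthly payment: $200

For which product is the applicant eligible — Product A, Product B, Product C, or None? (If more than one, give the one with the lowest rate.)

Product A

Total debts = (1,720 + 2,985 + 340 + 200 + 1,085 + 205) = 6,535; DTI = 6,535/13,700 = 47.7%.
Reserves = 1,820/200 = 9.1 months.
Product A: score 719 ≥ 620; DTI 47.7% ≤ 50%; employment 88 ≥ 12 mo → qualifies.
Product B: score 719 ≥ 660; DTI 47.7% > 36%; employment 88 ≥ 24 mo → does not qualify.
Product C: score 719 ≥ 680; DTI 47.7% > 45%; employment 88 ≥ 24 mo; reserves 9.1 ≥ 3 mo → does not qualify.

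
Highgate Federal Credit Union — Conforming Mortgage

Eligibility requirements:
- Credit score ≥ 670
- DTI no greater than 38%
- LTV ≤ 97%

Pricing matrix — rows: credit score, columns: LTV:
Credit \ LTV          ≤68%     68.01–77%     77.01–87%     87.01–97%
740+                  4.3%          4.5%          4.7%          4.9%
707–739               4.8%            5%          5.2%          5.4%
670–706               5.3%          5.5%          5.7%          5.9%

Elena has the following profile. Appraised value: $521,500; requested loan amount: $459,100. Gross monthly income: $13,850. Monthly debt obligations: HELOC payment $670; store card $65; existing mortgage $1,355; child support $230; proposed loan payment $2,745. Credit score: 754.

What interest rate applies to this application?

Credit score 754 ≥ 670; Total monthly debts = (670 + 65 + 1,355 + 230 + 2,745) = 5,065. DTI = 5,065/13,850 = 36.6% ≤ 38%
LTV: 459,100 ÷ 521,500 = 88%, within 97% cap
Score 754 is in the 740+ band; LTV 88% is in the 87.01–97% band → 4.9%.

4.9%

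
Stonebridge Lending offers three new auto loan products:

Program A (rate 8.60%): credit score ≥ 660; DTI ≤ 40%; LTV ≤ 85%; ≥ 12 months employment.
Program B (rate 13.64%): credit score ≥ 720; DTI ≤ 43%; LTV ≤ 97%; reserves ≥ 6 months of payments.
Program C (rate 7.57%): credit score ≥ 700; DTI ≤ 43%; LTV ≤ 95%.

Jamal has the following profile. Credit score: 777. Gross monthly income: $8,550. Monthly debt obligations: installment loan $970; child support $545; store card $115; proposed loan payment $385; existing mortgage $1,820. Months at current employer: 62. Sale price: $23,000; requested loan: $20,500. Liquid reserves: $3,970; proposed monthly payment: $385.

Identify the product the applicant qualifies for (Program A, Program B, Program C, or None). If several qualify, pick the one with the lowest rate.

Total debts = (970 + 545 + 115 + 385 + 1,820) = 3,835; DTI = 3,835/8,550 = 44.9%.
LTV = 20,500/23,000 = 89.1%.
Reserves = 3,970/385 = 10.3 months.
Program A: score 777 ≥ 660; DTI 44.9% > 40%; LTV 89.1% > 85%; employment 62 ≥ 12 mo → does not qualify.
Program B: score 777 ≥ 720; DTI 44.9% > 43%; LTV 89.1% ≤ 97%; reserves 10.3 ≥ 6 mo → does not qualify.
Program C: score 777 ≥ 700; DTI 44.9% > 43%; LTV 89.1% ≤ 95% → does not qualify.

None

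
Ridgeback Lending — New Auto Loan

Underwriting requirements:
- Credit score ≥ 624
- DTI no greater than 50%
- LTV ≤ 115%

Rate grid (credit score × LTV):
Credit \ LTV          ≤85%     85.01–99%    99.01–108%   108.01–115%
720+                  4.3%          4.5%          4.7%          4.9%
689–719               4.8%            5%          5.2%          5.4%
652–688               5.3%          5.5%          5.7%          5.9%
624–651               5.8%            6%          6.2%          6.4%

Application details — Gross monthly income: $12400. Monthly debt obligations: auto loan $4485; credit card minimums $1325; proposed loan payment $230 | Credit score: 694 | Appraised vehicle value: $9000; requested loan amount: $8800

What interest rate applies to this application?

Credit score 694 ≥ 624; Total monthly debts = (4,485 + 1,325 + 230) = 6,040. Debt-to-income = 6,040/12,400 = 48.7% — meets 50% limit
LTV = 8,800/9,000 = 97.8% ≤ 115%
Row: 694 falls in 689–719. Column: 97.8% falls in 85.01–99%. Rate = 5%.

5%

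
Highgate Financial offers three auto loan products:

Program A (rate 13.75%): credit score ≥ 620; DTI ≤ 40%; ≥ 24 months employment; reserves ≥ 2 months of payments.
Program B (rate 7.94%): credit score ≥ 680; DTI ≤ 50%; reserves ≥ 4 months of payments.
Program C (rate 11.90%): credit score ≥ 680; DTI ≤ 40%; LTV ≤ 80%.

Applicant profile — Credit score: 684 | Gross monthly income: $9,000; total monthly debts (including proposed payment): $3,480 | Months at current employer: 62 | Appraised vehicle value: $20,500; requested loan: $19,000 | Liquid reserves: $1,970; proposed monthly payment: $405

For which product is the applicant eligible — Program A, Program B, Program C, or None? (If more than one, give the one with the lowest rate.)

Program B

DTI = 3,480/9,000 = 38.7%.
LTV = 19,000/20,500 = 92.7%.
Reserves = 1,970/405 = 4.9 months.
Program A: score 684 ≥ 620; DTI 38.7% ≤ 40%; employment 62 ≥ 24 mo; reserves 4.9 ≥ 2 mo → qualifies.
Program B: score 684 ≥ 680; DTI 38.7% ≤ 50%; reserves 4.9 ≥ 4 mo → qualifies.
Program C: score 684 ≥ 680; DTI 38.7% ≤ 40%; LTV 92.7% > 80% → does not qualify.
Qualifying: Program A, Program B. Lowest rate is 7.94% → Program B.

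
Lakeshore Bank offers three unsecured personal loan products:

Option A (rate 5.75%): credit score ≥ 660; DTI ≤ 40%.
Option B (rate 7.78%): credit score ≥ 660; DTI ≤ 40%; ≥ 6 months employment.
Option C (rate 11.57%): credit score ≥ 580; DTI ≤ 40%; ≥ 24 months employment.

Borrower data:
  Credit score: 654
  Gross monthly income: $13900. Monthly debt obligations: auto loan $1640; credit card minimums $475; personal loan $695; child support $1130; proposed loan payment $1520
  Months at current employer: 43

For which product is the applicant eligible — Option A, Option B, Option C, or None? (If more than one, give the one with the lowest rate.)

Option C

Total debts = (1,640 + 475 + 695 + 1,130 + 1,520) = 5,460; DTI = 5,460/13,900 = 39.3%.
Option A: score 654 < 660; DTI 39.3% ≤ 40% → does not qualify.
Option B: score 654 < 660; DTI 39.3% ≤ 40%; employment 43 ≥ 6 mo → does not qualify.
Option C: score 654 ≥ 580; DTI 39.3% ≤ 40%; employment 43 ≥ 24 mo → qualifies.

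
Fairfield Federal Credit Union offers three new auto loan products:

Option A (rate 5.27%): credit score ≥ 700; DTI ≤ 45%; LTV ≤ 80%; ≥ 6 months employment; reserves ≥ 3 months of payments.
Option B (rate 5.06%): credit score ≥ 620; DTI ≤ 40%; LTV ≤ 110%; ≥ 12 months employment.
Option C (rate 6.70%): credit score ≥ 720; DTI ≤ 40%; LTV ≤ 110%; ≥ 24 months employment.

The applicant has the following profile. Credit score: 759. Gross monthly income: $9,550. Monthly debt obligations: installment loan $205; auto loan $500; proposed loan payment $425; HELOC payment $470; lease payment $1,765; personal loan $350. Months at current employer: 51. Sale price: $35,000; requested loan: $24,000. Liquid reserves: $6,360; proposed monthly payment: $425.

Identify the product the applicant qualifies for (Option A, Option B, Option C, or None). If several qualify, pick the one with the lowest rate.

Total debts = (205 + 500 + 425 + 470 + 1,765 + 350) = 3,715; DTI = 3,715/9,550 = 38.9%.
LTV = 24,000/35,000 = 68.6%.
Reserves = 6,360/425 = 15.0 months.
Option A: score 759 ≥ 700; DTI 38.9% ≤ 45%; LTV 68.6% ≤ 80%; employment 51 ≥ 6 mo; reserves 15.0 ≥ 3 mo → qualifies.
Option B: score 759 ≥ 620; DTI 38.9% ≤ 40%; LTV 68.6% ≤ 110%; employment 51 ≥ 12 mo → qualifies.
Option C: score 759 ≥ 720; DTI 38.9% ≤ 40%; LTV 68.6% ≤ 110%; employment 51 ≥ 24 mo → qualifies.
Qualifying: Option A, Option B, Option C. Lowest rate is 5.06% → Option B.

Option B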